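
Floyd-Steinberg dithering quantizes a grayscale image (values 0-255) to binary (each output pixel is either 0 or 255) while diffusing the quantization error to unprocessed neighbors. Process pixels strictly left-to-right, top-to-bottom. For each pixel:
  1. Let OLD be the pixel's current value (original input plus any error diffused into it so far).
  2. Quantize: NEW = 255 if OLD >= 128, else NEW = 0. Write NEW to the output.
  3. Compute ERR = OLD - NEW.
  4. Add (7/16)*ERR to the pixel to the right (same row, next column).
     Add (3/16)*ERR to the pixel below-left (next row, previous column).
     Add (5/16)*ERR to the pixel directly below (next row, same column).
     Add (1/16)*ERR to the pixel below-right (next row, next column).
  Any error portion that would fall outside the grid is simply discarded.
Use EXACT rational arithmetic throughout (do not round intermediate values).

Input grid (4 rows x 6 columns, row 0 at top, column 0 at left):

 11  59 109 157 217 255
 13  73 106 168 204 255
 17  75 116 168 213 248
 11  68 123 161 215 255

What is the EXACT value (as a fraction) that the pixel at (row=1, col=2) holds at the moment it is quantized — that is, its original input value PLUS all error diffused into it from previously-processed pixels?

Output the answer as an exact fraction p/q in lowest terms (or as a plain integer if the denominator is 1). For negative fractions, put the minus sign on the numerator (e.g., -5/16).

Answer: 8490277/65536

Derivation:
(0,0): OLD=11 → NEW=0, ERR=11
(0,1): OLD=1021/16 → NEW=0, ERR=1021/16
(0,2): OLD=35051/256 → NEW=255, ERR=-30229/256
(0,3): OLD=431469/4096 → NEW=0, ERR=431469/4096
(0,4): OLD=17241595/65536 → NEW=255, ERR=529915/65536
(0,5): OLD=271096285/1048576 → NEW=255, ERR=3709405/1048576
(1,0): OLD=7271/256 → NEW=0, ERR=7271/256
(1,1): OLD=171857/2048 → NEW=0, ERR=171857/2048
(1,2): OLD=8490277/65536 → NEW=255, ERR=-8221403/65536
Target (1,2): original=106, with diffused error = 8490277/65536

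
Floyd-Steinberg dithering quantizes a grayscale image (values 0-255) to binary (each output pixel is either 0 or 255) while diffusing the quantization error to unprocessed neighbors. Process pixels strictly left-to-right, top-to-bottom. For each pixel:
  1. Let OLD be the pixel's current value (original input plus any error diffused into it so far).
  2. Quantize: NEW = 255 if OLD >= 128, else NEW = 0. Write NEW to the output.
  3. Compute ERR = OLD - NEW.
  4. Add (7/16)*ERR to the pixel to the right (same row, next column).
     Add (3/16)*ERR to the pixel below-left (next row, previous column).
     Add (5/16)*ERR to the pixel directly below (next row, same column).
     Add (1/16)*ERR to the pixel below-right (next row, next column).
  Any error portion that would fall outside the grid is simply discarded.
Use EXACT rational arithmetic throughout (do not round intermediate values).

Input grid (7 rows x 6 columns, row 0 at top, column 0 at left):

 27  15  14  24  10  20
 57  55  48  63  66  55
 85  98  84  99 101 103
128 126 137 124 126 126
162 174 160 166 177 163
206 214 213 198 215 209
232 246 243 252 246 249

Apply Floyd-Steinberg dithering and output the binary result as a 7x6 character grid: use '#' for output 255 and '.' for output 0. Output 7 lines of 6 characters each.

Answer: ......
....#.
.##..#
#.#.#.
#.###.
###.##
######

Derivation:
(0,0): OLD=27 → NEW=0, ERR=27
(0,1): OLD=429/16 → NEW=0, ERR=429/16
(0,2): OLD=6587/256 → NEW=0, ERR=6587/256
(0,3): OLD=144413/4096 → NEW=0, ERR=144413/4096
(0,4): OLD=1666251/65536 → NEW=0, ERR=1666251/65536
(0,5): OLD=32635277/1048576 → NEW=0, ERR=32635277/1048576
(1,0): OLD=18039/256 → NEW=0, ERR=18039/256
(1,1): OLD=206273/2048 → NEW=0, ERR=206273/2048
(1,2): OLD=7103573/65536 → NEW=0, ERR=7103573/65536
(1,3): OLD=33505841/262144 → NEW=0, ERR=33505841/262144
(1,4): OLD=2313635443/16777216 → NEW=255, ERR=-1964554637/16777216
(1,5): OLD=4049450037/268435456 → NEW=0, ERR=4049450037/268435456
(2,0): OLD=4125659/32768 → NEW=0, ERR=4125659/32768
(2,1): OLD=219452057/1048576 → NEW=255, ERR=-47934823/1048576
(2,2): OLD=2149710091/16777216 → NEW=255, ERR=-2128479989/16777216
(2,3): OLD=9161235059/134217728 → NEW=0, ERR=9161235059/134217728
(2,4): OLD=451342948057/4294967296 → NEW=0, ERR=451342948057/4294967296
(2,5): OLD=10058536756095/68719476736 → NEW=255, ERR=-7464929811585/68719476736
(3,0): OLD=2663784619/16777216 → NEW=255, ERR=-1614405461/16777216
(3,1): OLD=7207070415/134217728 → NEW=0, ERR=7207070415/134217728
(3,2): OLD=140431800477/1073741824 → NEW=255, ERR=-133372364643/1073741824
(3,3): OLD=7061724481687/68719476736 → NEW=0, ERR=7061724481687/68719476736
(3,4): OLD=103186867615799/549755813888 → NEW=255, ERR=-37000864925641/549755813888
(3,5): OLD=608476371206617/8796093022208 → NEW=0, ERR=608476371206617/8796093022208
(4,0): OLD=304937343781/2147483648 → NEW=255, ERR=-242670986459/2147483648
(4,1): OLD=3849585117153/34359738368 → NEW=0, ERR=3849585117153/34359738368
(4,2): OLD=212012088896083/1099511627776 → NEW=255, ERR=-68363376186797/1099511627776
(4,3): OLD=2648118717652159/17592186044416 → NEW=255, ERR=-1837888723673921/17592186044416
(4,4): OLD=36494371118517679/281474976710656 → NEW=255, ERR=-35281747942699601/281474976710656
(4,5): OLD=565526280213624169/4503599627370496 → NEW=0, ERR=565526280213624169/4503599627370496
(5,0): OLD=105384774095667/549755813888 → NEW=255, ERR=-34802958445773/549755813888
(5,1): OLD=3564082340381283/17592186044416 → NEW=255, ERR=-921925100944797/17592186044416
(5,2): OLD=22244472823386481/140737488355328 → NEW=255, ERR=-13643586707222159/140737488355328
(5,3): OLD=430325146292415467/4503599627370496 → NEW=0, ERR=430325146292415467/4503599627370496
(5,4): OLD=2113524779270724395/9007199254740992 → NEW=255, ERR=-183311030688228565/9007199254740992
(5,5): OLD=33363143961006131751/144115188075855872 → NEW=255, ERR=-3386228998337115609/144115188075855872
(6,0): OLD=56967945942714121/281474976710656 → NEW=255, ERR=-14808173118503159/281474976710656
(6,1): OLD=830793653460467413/4503599627370496 → NEW=255, ERR=-317624251519009067/4503599627370496
(6,2): OLD=3539653582615814477/18014398509481984 → NEW=255, ERR=-1054018037302091443/18014398509481984
(6,3): OLD=71016186172311220985/288230376151711744 → NEW=255, ERR=-2482559746375273735/288230376151711744
(6,4): OLD=1094990512771085834073/4611686018427387904 → NEW=255, ERR=-80989421927898081447/4611686018427387904
(6,5): OLD=17170379256473115316687/73786976294838206464 → NEW=255, ERR=-1645299698710627331633/73786976294838206464
Row 0: ......
Row 1: ....#.
Row 2: .##..#
Row 3: #.#.#.
Row 4: #.###.
Row 5: ###.##
Row 6: ######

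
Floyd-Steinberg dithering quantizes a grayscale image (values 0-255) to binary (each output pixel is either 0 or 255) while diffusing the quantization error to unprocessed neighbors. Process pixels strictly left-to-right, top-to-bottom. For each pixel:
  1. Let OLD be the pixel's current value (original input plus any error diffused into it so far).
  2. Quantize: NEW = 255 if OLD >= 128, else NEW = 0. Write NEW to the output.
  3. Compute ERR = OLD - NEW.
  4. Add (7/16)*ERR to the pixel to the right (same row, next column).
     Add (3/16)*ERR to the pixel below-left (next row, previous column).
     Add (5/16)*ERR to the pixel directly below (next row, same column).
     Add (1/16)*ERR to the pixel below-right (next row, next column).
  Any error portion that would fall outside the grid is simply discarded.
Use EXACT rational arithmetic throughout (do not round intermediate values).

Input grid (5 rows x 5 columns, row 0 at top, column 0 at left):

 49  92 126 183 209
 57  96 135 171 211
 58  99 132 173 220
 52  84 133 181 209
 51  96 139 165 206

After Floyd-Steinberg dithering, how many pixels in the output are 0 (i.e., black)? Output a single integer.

(0,0): OLD=49 → NEW=0, ERR=49
(0,1): OLD=1815/16 → NEW=0, ERR=1815/16
(0,2): OLD=44961/256 → NEW=255, ERR=-20319/256
(0,3): OLD=607335/4096 → NEW=255, ERR=-437145/4096
(0,4): OLD=10637009/65536 → NEW=255, ERR=-6074671/65536
(1,0): OLD=23957/256 → NEW=0, ERR=23957/256
(1,1): OLD=328851/2048 → NEW=255, ERR=-193389/2048
(1,2): OLD=3667599/65536 → NEW=0, ERR=3667599/65536
(1,3): OLD=36645603/262144 → NEW=255, ERR=-30201117/262144
(1,4): OLD=524119625/4194304 → NEW=0, ERR=524119625/4194304
(2,0): OLD=2278657/32768 → NEW=0, ERR=2278657/32768
(2,1): OLD=121903771/1048576 → NEW=0, ERR=121903771/1048576
(2,2): OLD=2899898257/16777216 → NEW=255, ERR=-1378291823/16777216
(2,3): OLD=34355274531/268435456 → NEW=0, ERR=34355274531/268435456
(2,4): OLD=1322172063029/4294967296 → NEW=255, ERR=226955402549/4294967296
(3,0): OLD=1602711665/16777216 → NEW=0, ERR=1602711665/16777216
(3,1): OLD=20275829277/134217728 → NEW=255, ERR=-13949691363/134217728
(3,2): OLD=399944814415/4294967296 → NEW=0, ERR=399944814415/4294967296
(3,3): OLD=2289285556695/8589934592 → NEW=255, ERR=98852235735/8589934592
(3,4): OLD=32785629736275/137438953472 → NEW=255, ERR=-2261303399085/137438953472
(4,0): OLD=131781058559/2147483648 → NEW=0, ERR=131781058559/2147483648
(4,1): OLD=7820182597887/68719476736 → NEW=0, ERR=7820182597887/68719476736
(4,2): OLD=234799191279057/1099511627776 → NEW=255, ERR=-45576273803823/1099511627776
(4,3): OLD=2695056802484479/17592186044416 → NEW=255, ERR=-1790950638841601/17592186044416
(4,4): OLD=44202405933874809/281474976710656 → NEW=255, ERR=-27573713127342471/281474976710656
Output grid:
  Row 0: ..###  (2 black, running=2)
  Row 1: .#.#.  (3 black, running=5)
  Row 2: ..#.#  (3 black, running=8)
  Row 3: .#.##  (2 black, running=10)
  Row 4: ..###  (2 black, running=12)

Answer: 12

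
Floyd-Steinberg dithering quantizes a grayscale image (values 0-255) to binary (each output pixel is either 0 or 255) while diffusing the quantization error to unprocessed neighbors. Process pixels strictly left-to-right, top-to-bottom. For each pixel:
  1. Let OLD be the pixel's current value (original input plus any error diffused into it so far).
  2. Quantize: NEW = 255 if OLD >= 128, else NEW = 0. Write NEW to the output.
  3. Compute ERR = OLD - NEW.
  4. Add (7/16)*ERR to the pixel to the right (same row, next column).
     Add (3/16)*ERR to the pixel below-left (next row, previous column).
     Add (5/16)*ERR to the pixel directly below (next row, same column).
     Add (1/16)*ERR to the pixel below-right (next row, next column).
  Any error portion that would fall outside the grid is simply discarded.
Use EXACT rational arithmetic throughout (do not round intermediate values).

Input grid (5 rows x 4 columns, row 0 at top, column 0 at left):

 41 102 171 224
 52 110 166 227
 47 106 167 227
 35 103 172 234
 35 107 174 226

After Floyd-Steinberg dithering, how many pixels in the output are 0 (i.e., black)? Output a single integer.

Answer: 9

Derivation:
(0,0): OLD=41 → NEW=0, ERR=41
(0,1): OLD=1919/16 → NEW=0, ERR=1919/16
(0,2): OLD=57209/256 → NEW=255, ERR=-8071/256
(0,3): OLD=861007/4096 → NEW=255, ERR=-183473/4096
(1,0): OLD=22349/256 → NEW=0, ERR=22349/256
(1,1): OLD=373403/2048 → NEW=255, ERR=-148837/2048
(1,2): OLD=8090423/65536 → NEW=0, ERR=8090423/65536
(1,3): OLD=277915697/1048576 → NEW=255, ERR=10528817/1048576
(2,0): OLD=1987545/32768 → NEW=0, ERR=1987545/32768
(2,1): OLD=145153379/1048576 → NEW=255, ERR=-122233501/1048576
(2,2): OLD=318597039/2097152 → NEW=255, ERR=-216176721/2097152
(2,3): OLD=6467800723/33554432 → NEW=255, ERR=-2088579437/33554432
(3,0): OLD=538509257/16777216 → NEW=0, ERR=538509257/16777216
(3,1): OLD=17469118423/268435456 → NEW=0, ERR=17469118423/268435456
(3,2): OLD=641247419689/4294967296 → NEW=255, ERR=-453969240791/4294967296
(3,3): OLD=11123152106399/68719476736 → NEW=255, ERR=-6400314461281/68719476736
(4,0): OLD=245811951189/4294967296 → NEW=0, ERR=245811951189/4294967296
(4,1): OLD=4623573895167/34359738368 → NEW=255, ERR=-4138159388673/34359738368
(4,2): OLD=82334403460767/1099511627776 → NEW=0, ERR=82334403460767/1099511627776
(4,3): OLD=3923933587718409/17592186044416 → NEW=255, ERR=-562073853607671/17592186044416
Output grid:
  Row 0: ..##  (2 black, running=2)
  Row 1: .#.#  (2 black, running=4)
  Row 2: .###  (1 black, running=5)
  Row 3: ..##  (2 black, running=7)
  Row 4: .#.#  (2 black, running=9)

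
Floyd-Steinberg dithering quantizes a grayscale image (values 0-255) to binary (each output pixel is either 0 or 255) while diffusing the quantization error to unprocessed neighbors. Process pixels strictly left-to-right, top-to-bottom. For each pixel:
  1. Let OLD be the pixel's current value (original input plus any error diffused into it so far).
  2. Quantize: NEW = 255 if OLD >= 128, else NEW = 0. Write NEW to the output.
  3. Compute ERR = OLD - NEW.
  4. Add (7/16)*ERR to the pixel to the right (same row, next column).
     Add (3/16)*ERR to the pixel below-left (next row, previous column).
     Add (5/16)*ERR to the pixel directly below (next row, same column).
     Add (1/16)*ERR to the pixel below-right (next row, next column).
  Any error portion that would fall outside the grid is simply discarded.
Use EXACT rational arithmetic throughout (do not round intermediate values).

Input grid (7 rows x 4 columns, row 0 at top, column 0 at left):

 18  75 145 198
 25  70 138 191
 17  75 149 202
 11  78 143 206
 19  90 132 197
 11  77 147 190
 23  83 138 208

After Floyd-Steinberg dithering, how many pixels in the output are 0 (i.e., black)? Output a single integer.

(0,0): OLD=18 → NEW=0, ERR=18
(0,1): OLD=663/8 → NEW=0, ERR=663/8
(0,2): OLD=23201/128 → NEW=255, ERR=-9439/128
(0,3): OLD=339431/2048 → NEW=255, ERR=-182809/2048
(1,0): OLD=5909/128 → NEW=0, ERR=5909/128
(1,1): OLD=105875/1024 → NEW=0, ERR=105875/1024
(1,2): OLD=4870415/32768 → NEW=255, ERR=-3485425/32768
(1,3): OLD=58699929/524288 → NEW=0, ERR=58699929/524288
(2,0): OLD=832513/16384 → NEW=0, ERR=832513/16384
(2,1): OLD=58973211/524288 → NEW=0, ERR=58973211/524288
(2,2): OLD=201773607/1048576 → NEW=255, ERR=-65613273/1048576
(2,3): OLD=3405170411/16777216 → NEW=255, ERR=-873019669/16777216
(3,0): OLD=402396401/8388608 → NEW=0, ERR=402396401/8388608
(3,1): OLD=16855142575/134217728 → NEW=0, ERR=16855142575/134217728
(3,2): OLD=377228334929/2147483648 → NEW=255, ERR=-170379995311/2147483648
(3,3): OLD=5192337565367/34359738368 → NEW=255, ERR=-3569395718473/34359738368
(4,0): OLD=123559329117/2147483648 → NEW=0, ERR=123559329117/2147483648
(4,1): OLD=2448788327831/17179869184 → NEW=255, ERR=-1932078314089/17179869184
(4,2): OLD=25495000754871/549755813888 → NEW=0, ERR=25495000754871/549755813888
(4,3): OLD=1582126394381617/8796093022208 → NEW=255, ERR=-660877326281423/8796093022208
(5,0): OLD=2169795198797/274877906944 → NEW=0, ERR=2169795198797/274877906944
(5,1): OLD=506659955757499/8796093022208 → NEW=0, ERR=506659955757499/8796093022208
(5,2): OLD=728211701977111/4398046511104 → NEW=255, ERR=-393290158354409/4398046511104
(5,3): OLD=18337593951221415/140737488355328 → NEW=255, ERR=-17550465579387225/140737488355328
(6,0): OLD=5104109331252561/140737488355328 → NEW=0, ERR=5104109331252561/140737488355328
(6,1): OLD=226516026255004231/2251799813685248 → NEW=0, ERR=226516026255004231/2251799813685248
(6,2): OLD=4838045967878103105/36028797018963968 → NEW=255, ERR=-4349297271957708735/36028797018963968
(6,3): OLD=63772326656553157831/576460752303423488 → NEW=0, ERR=63772326656553157831/576460752303423488
Output grid:
  Row 0: ..##  (2 black, running=2)
  Row 1: ..#.  (3 black, running=5)
  Row 2: ..##  (2 black, running=7)
  Row 3: ..##  (2 black, running=9)
  Row 4: .#.#  (2 black, running=11)
  Row 5: ..##  (2 black, running=13)
  Row 6: ..#.  (3 black, running=16)

Answer: 16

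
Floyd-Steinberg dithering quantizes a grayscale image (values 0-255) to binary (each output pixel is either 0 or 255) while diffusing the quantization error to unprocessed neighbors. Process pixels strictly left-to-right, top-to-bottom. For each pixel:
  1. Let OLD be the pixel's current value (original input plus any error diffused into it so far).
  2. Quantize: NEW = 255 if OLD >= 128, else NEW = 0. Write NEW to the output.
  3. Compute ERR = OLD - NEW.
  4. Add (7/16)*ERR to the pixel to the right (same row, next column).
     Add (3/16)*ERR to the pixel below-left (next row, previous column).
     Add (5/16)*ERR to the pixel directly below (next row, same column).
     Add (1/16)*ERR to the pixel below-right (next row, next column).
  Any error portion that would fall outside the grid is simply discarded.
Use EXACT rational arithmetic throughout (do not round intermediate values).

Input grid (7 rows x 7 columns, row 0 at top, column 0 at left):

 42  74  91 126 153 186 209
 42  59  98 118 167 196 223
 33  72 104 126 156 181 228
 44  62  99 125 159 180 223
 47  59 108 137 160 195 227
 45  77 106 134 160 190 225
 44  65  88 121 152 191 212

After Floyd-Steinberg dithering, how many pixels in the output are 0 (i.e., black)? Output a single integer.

Answer: 23

Derivation:
(0,0): OLD=42 → NEW=0, ERR=42
(0,1): OLD=739/8 → NEW=0, ERR=739/8
(0,2): OLD=16821/128 → NEW=255, ERR=-15819/128
(0,3): OLD=147315/2048 → NEW=0, ERR=147315/2048
(0,4): OLD=6044709/32768 → NEW=255, ERR=-2311131/32768
(0,5): OLD=81339651/524288 → NEW=255, ERR=-52353789/524288
(0,6): OLD=1386742549/8388608 → NEW=255, ERR=-752352491/8388608
(1,0): OLD=9273/128 → NEW=0, ERR=9273/128
(1,1): OLD=101391/1024 → NEW=0, ERR=101391/1024
(1,2): OLD=3996347/32768 → NEW=0, ERR=3996347/32768
(1,3): OLD=22660639/131072 → NEW=255, ERR=-10762721/131072
(1,4): OLD=795302141/8388608 → NEW=0, ERR=795302141/8388608
(1,5): OLD=12418389773/67108864 → NEW=255, ERR=-4694370547/67108864
(1,6): OLD=169788448291/1073741824 → NEW=255, ERR=-104015716829/1073741824
(2,0): OLD=1215765/16384 → NEW=0, ERR=1215765/16384
(2,1): OLD=85354935/524288 → NEW=255, ERR=-48338505/524288
(2,2): OLD=776512997/8388608 → NEW=0, ERR=776512997/8388608
(2,3): OLD=11155962621/67108864 → NEW=255, ERR=-5956797699/67108864
(2,4): OLD=69012300749/536870912 → NEW=255, ERR=-67889781811/536870912
(2,5): OLD=1573301256751/17179869184 → NEW=0, ERR=1573301256751/17179869184
(2,6): OLD=64162255374137/274877906944 → NEW=255, ERR=-5931610896583/274877906944
(3,0): OLD=418605637/8388608 → NEW=0, ERR=418605637/8388608
(3,1): OLD=5168334433/67108864 → NEW=0, ERR=5168334433/67108864
(3,2): OLD=74740789875/536870912 → NEW=255, ERR=-62161292685/536870912
(3,3): OLD=61592088405/2147483648 → NEW=0, ERR=61592088405/2147483648
(3,4): OLD=39487342624325/274877906944 → NEW=255, ERR=-30606523646395/274877906944
(3,5): OLD=325356203018527/2199023255552 → NEW=255, ERR=-235394727147233/2199023255552
(3,6): OLD=6162470010779713/35184372088832 → NEW=255, ERR=-2809544871872447/35184372088832
(4,0): OLD=82715094507/1073741824 → NEW=0, ERR=82715094507/1073741824
(4,1): OLD=1686698463471/17179869184 → NEW=0, ERR=1686698463471/17179869184
(4,2): OLD=34349200101217/274877906944 → NEW=0, ERR=34349200101217/274877906944
(4,3): OLD=379374778257531/2199023255552 → NEW=255, ERR=-181376151908229/2199023255552
(4,4): OLD=1246245821042369/17592186044416 → NEW=0, ERR=1246245821042369/17592186044416
(4,5): OLD=96044834597614465/562949953421312 → NEW=255, ERR=-47507403524820095/562949953421312
(4,6): OLD=1427057766252977111/9007199254740992 → NEW=255, ERR=-869778043705975849/9007199254740992
(5,0): OLD=24046808763453/274877906944 → NEW=0, ERR=24046808763453/274877906944
(5,1): OLD=383067892137151/2199023255552 → NEW=255, ERR=-177683038028609/2199023255552
(5,2): OLD=1765749563432105/17592186044416 → NEW=0, ERR=1765749563432105/17592186044416
(5,3): OLD=24379967008264237/140737488355328 → NEW=255, ERR=-11508092522344403/140737488355328
(5,4): OLD=1129370116036727567/9007199254740992 → NEW=0, ERR=1129370116036727567/9007199254740992
(5,5): OLD=14757813996969933215/72057594037927936 → NEW=255, ERR=-3616872482701690465/72057594037927936
(5,6): OLD=193217161758212730225/1152921504606846976 → NEW=255, ERR=-100777821916533248655/1152921504606846976
(6,0): OLD=1976935608360901/35184372088832 → NEW=0, ERR=1976935608360901/35184372088832
(6,1): OLD=49888142090937481/562949953421312 → NEW=0, ERR=49888142090937481/562949953421312
(6,2): OLD=1240786491199449723/9007199254740992 → NEW=255, ERR=-1056049318759503237/9007199254740992
(6,3): OLD=5327588521649624677/72057594037927936 → NEW=0, ERR=5327588521649624677/72057594037927936
(6,4): OLD=30121154021713976255/144115188075855872 → NEW=255, ERR=-6628218937629271105/144115188075855872
(6,5): OLD=2705023968058251322187/18446744073709551616 → NEW=255, ERR=-1998895770737684339893/18446744073709551616
(6,6): OLD=39590940393964716050781/295147905179352825856 → NEW=255, ERR=-35671775426770254542499/295147905179352825856
Output grid:
  Row 0: ..#.###  (3 black, running=3)
  Row 1: ...#.##  (4 black, running=7)
  Row 2: .#.##.#  (3 black, running=10)
  Row 3: ..#.###  (3 black, running=13)
  Row 4: ...#.##  (4 black, running=17)
  Row 5: .#.#.##  (3 black, running=20)
  Row 6: ..#.###  (3 black, running=23)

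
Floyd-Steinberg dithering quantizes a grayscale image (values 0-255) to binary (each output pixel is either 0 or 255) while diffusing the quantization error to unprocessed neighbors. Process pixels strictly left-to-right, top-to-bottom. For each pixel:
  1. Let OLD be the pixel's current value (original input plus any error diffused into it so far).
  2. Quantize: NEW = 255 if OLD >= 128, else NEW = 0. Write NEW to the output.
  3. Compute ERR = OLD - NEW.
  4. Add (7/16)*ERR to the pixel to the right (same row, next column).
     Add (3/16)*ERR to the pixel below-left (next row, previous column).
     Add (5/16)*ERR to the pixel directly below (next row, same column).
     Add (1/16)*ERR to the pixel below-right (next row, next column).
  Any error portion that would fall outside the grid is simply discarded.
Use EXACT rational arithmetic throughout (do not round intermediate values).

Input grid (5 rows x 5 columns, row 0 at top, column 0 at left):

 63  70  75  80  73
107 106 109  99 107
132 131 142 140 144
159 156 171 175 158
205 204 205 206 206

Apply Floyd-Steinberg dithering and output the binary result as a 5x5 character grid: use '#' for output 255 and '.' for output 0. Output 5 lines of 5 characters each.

Answer: ...#.
#.#..
.#.##
###.#
#.###

Derivation:
(0,0): OLD=63 → NEW=0, ERR=63
(0,1): OLD=1561/16 → NEW=0, ERR=1561/16
(0,2): OLD=30127/256 → NEW=0, ERR=30127/256
(0,3): OLD=538569/4096 → NEW=255, ERR=-505911/4096
(0,4): OLD=1242751/65536 → NEW=0, ERR=1242751/65536
(1,0): OLD=37115/256 → NEW=255, ERR=-28165/256
(1,1): OLD=234205/2048 → NEW=0, ERR=234205/2048
(1,2): OLD=11714337/65536 → NEW=255, ERR=-4997343/65536
(1,3): OLD=9948877/262144 → NEW=0, ERR=9948877/262144
(1,4): OLD=510909383/4194304 → NEW=0, ERR=510909383/4194304
(2,0): OLD=3901391/32768 → NEW=0, ERR=3901391/32768
(2,1): OLD=207253461/1048576 → NEW=255, ERR=-60133419/1048576
(2,2): OLD=1800942783/16777216 → NEW=0, ERR=1800942783/16777216
(2,3): OLD=58222796749/268435456 → NEW=255, ERR=-10228244531/268435456
(2,4): OLD=720556231515/4294967296 → NEW=255, ERR=-374660428965/4294967296
(3,0): OLD=3111399647/16777216 → NEW=255, ERR=-1166790433/16777216
(3,1): OLD=18149032563/134217728 → NEW=255, ERR=-16076488077/134217728
(3,2): OLD=607365108321/4294967296 → NEW=255, ERR=-487851552159/4294967296
(3,3): OLD=891218508345/8589934592 → NEW=0, ERR=891218508345/8589934592
(3,4): OLD=23879976092349/137438953472 → NEW=255, ERR=-11166957043011/137438953472
(4,0): OLD=345333066289/2147483648 → NEW=255, ERR=-202275263951/2147483648
(4,1): OLD=6852428459185/68719476736 → NEW=0, ERR=6852428459185/68719476736
(4,2): OLD=247496841040511/1099511627776 → NEW=255, ERR=-32878624042369/1099511627776
(4,3): OLD=3571322835808945/17592186044416 → NEW=255, ERR=-914684605517135/17592186044416
(4,4): OLD=46259415961338711/281474976710656 → NEW=255, ERR=-25516703099878569/281474976710656
Row 0: ...#.
Row 1: #.#..
Row 2: .#.##
Row 3: ###.#
Row 4: #.###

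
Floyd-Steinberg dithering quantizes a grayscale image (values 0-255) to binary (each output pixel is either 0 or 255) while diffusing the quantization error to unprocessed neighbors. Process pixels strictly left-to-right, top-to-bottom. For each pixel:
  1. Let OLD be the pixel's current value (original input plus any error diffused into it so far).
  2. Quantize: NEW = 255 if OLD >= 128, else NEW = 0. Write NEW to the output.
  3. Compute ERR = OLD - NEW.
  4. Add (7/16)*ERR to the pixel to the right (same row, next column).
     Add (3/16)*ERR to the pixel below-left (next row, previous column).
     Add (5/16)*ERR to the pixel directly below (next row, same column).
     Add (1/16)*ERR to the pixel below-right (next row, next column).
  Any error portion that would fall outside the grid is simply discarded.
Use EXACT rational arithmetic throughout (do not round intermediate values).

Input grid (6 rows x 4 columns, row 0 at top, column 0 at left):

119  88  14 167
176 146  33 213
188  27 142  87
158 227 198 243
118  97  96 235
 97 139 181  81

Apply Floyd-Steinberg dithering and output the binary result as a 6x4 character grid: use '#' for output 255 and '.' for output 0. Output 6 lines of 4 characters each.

(0,0): OLD=119 → NEW=0, ERR=119
(0,1): OLD=2241/16 → NEW=255, ERR=-1839/16
(0,2): OLD=-9289/256 → NEW=0, ERR=-9289/256
(0,3): OLD=619009/4096 → NEW=255, ERR=-425471/4096
(1,0): OLD=49059/256 → NEW=255, ERR=-16221/256
(1,1): OLD=169973/2048 → NEW=0, ERR=169973/2048
(1,2): OLD=2051993/65536 → NEW=0, ERR=2051993/65536
(1,3): OLD=201294975/1048576 → NEW=255, ERR=-66091905/1048576
(2,0): OLD=6021463/32768 → NEW=255, ERR=-2334377/32768
(2,1): OLD=24829357/1048576 → NEW=0, ERR=24829357/1048576
(2,2): OLD=326135009/2097152 → NEW=255, ERR=-208638751/2097152
(2,3): OLD=863509053/33554432 → NEW=0, ERR=863509053/33554432
(3,0): OLD=2351787879/16777216 → NEW=255, ERR=-1926402201/16777216
(3,1): OLD=43233850617/268435456 → NEW=255, ERR=-25217190663/268435456
(3,2): OLD=567434921991/4294967296 → NEW=255, ERR=-527781738489/4294967296
(3,3): OLD=13129714309297/68719476736 → NEW=255, ERR=-4393752258383/68719476736
(4,0): OLD=277042392859/4294967296 → NEW=0, ERR=277042392859/4294967296
(4,1): OLD=2255603280721/34359738368 → NEW=0, ERR=2255603280721/34359738368
(4,2): OLD=75272165532593/1099511627776 → NEW=0, ERR=75272165532593/1099511627776
(4,3): OLD=4174456573442087/17592186044416 → NEW=255, ERR=-311550867883993/17592186044416
(5,0): OLD=71174819503659/549755813888 → NEW=255, ERR=-69012913037781/549755813888
(5,1): OLD=2136768951729933/17592186044416 → NEW=0, ERR=2136768951729933/17592186044416
(5,2): OLD=2254573217669465/8796093022208 → NEW=255, ERR=11569497006425/8796093022208
(5,3): OLD=22608046380754609/281474976710656 → NEW=0, ERR=22608046380754609/281474976710656
Row 0: .#.#
Row 1: #..#
Row 2: #.#.
Row 3: ####
Row 4: ...#
Row 5: #.#.

Answer: .#.#
#..#
#.#.
####
...#
#.#.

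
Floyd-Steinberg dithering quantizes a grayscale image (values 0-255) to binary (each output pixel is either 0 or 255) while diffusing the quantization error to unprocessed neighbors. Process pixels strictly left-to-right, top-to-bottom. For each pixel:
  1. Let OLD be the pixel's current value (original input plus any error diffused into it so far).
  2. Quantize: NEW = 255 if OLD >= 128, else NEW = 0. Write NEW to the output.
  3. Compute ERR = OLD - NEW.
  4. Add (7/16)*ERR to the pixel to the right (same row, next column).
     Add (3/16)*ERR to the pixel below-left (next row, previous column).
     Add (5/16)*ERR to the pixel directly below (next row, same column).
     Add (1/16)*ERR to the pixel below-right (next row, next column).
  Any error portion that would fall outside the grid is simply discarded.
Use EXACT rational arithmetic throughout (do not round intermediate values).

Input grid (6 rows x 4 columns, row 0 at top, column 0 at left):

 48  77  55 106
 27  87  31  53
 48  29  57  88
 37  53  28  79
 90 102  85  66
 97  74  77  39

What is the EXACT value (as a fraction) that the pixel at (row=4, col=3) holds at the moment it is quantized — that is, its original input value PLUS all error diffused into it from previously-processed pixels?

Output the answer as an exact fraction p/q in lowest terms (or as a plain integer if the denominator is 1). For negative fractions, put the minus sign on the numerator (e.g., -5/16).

Answer: 78068559846327/549755813888

Derivation:
(0,0): OLD=48 → NEW=0, ERR=48
(0,1): OLD=98 → NEW=0, ERR=98
(0,2): OLD=783/8 → NEW=0, ERR=783/8
(0,3): OLD=19049/128 → NEW=255, ERR=-13591/128
(1,0): OLD=483/8 → NEW=0, ERR=483/8
(1,1): OLD=10585/64 → NEW=255, ERR=-5735/64
(1,2): OLD=17609/2048 → NEW=0, ERR=17609/2048
(1,3): OLD=973135/32768 → NEW=0, ERR=973135/32768
(2,0): OLD=51267/1024 → NEW=0, ERR=51267/1024
(2,1): OLD=926885/32768 → NEW=0, ERR=926885/32768
(2,2): OLD=590069/8192 → NEW=0, ERR=590069/8192
(2,3): OLD=67806695/524288 → NEW=255, ERR=-65886745/524288
(3,0): OLD=30382031/524288 → NEW=0, ERR=30382031/524288
(3,1): OLD=870963193/8388608 → NEW=0, ERR=870963193/8388608
(3,2): OLD=9950710815/134217728 → NEW=0, ERR=9950710815/134217728
(3,3): OLD=164638840793/2147483648 → NEW=0, ERR=164638840793/2147483648
(4,0): OLD=17123047579/134217728 → NEW=0, ERR=17123047579/134217728
(4,1): OLD=223105826485/1073741824 → NEW=255, ERR=-50698338635/1073741824
(4,2): OLD=3723740985377/34359738368 → NEW=0, ERR=3723740985377/34359738368
(4,3): OLD=78068559846327/549755813888 → NEW=255, ERR=-62119172695113/549755813888
Target (4,3): original=66, with diffused error = 78068559846327/549755813888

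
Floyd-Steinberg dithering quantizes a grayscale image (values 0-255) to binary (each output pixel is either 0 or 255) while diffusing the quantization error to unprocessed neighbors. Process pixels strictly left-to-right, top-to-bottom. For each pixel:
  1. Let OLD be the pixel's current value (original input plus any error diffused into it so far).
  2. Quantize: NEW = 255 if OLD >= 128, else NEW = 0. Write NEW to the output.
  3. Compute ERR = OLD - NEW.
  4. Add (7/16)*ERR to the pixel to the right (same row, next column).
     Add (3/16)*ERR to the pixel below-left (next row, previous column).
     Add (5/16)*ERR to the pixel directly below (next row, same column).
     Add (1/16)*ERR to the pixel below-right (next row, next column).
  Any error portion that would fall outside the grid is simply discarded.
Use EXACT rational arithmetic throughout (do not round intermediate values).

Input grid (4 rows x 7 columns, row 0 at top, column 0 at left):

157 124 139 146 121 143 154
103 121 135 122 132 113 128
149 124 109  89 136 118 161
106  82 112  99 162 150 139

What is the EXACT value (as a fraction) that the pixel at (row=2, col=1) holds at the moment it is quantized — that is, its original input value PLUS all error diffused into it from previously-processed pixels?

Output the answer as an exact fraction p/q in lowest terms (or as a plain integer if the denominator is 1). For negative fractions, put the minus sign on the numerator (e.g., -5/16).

(0,0): OLD=157 → NEW=255, ERR=-98
(0,1): OLD=649/8 → NEW=0, ERR=649/8
(0,2): OLD=22335/128 → NEW=255, ERR=-10305/128
(0,3): OLD=226873/2048 → NEW=0, ERR=226873/2048
(0,4): OLD=5553039/32768 → NEW=255, ERR=-2802801/32768
(0,5): OLD=55353577/524288 → NEW=0, ERR=55353577/524288
(0,6): OLD=1679320671/8388608 → NEW=255, ERR=-459774369/8388608
(1,0): OLD=11211/128 → NEW=0, ERR=11211/128
(1,1): OLD=167373/1024 → NEW=255, ERR=-93747/1024
(1,2): OLD=3133585/32768 → NEW=0, ERR=3133585/32768
(1,3): OLD=23250397/131072 → NEW=255, ERR=-10172963/131072
(1,4): OLD=822369431/8388608 → NEW=0, ERR=822369431/8388608
(1,5): OLD=11627317639/67108864 → NEW=255, ERR=-5485442681/67108864
(1,6): OLD=87735137801/1073741824 → NEW=0, ERR=87735137801/1073741824
(2,0): OLD=2608415/16384 → NEW=255, ERR=-1569505/16384
(2,1): OLD=40309893/524288 → NEW=0, ERR=40309893/524288
Target (2,1): original=124, with diffused error = 40309893/524288

Answer: 40309893/524288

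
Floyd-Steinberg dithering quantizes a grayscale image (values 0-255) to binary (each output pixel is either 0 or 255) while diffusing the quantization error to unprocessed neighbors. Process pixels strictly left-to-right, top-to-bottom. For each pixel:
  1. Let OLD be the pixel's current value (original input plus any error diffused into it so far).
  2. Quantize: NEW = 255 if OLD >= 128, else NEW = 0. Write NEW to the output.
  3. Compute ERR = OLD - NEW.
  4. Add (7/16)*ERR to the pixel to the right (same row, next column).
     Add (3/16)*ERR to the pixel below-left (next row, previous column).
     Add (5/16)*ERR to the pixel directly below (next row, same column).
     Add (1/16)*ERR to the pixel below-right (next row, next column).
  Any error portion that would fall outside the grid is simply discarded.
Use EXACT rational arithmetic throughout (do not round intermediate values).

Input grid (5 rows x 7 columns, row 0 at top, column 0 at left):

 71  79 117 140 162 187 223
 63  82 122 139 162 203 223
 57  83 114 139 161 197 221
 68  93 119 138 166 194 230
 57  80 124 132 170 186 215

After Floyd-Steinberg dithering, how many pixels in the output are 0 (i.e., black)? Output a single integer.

Answer: 15

Derivation:
(0,0): OLD=71 → NEW=0, ERR=71
(0,1): OLD=1761/16 → NEW=0, ERR=1761/16
(0,2): OLD=42279/256 → NEW=255, ERR=-23001/256
(0,3): OLD=412433/4096 → NEW=0, ERR=412433/4096
(0,4): OLD=13503863/65536 → NEW=255, ERR=-3207817/65536
(0,5): OLD=173628993/1048576 → NEW=255, ERR=-93757887/1048576
(0,6): OLD=3085013959/16777216 → NEW=255, ERR=-1193176121/16777216
(1,0): OLD=27091/256 → NEW=0, ERR=27091/256
(1,1): OLD=307781/2048 → NEW=255, ERR=-214459/2048
(1,2): OLD=4841001/65536 → NEW=0, ERR=4841001/65536
(1,3): OLD=49280501/262144 → NEW=255, ERR=-17566219/262144
(1,4): OLD=1793738687/16777216 → NEW=0, ERR=1793738687/16777216
(1,5): OLD=27573603951/134217728 → NEW=255, ERR=-6651916689/134217728
(1,6): OLD=372597382305/2147483648 → NEW=255, ERR=-175010947935/2147483648
(2,0): OLD=2308039/32768 → NEW=0, ERR=2308039/32768
(2,1): OLD=106489213/1048576 → NEW=0, ERR=106489213/1048576
(2,2): OLD=2724709559/16777216 → NEW=255, ERR=-1553480521/16777216
(2,3): OLD=13718743487/134217728 → NEW=0, ERR=13718743487/134217728
(2,4): OLD=242287982511/1073741824 → NEW=255, ERR=-31516182609/1073741824
(2,5): OLD=5500054274981/34359738368 → NEW=255, ERR=-3261679008859/34359738368
(2,6): OLD=82960515300051/549755813888 → NEW=255, ERR=-57227217241389/549755813888
(3,0): OLD=1829604567/16777216 → NEW=0, ERR=1829604567/16777216
(3,1): OLD=21406070411/134217728 → NEW=255, ERR=-12819450229/134217728
(3,2): OLD=79231015697/1073741824 → NEW=0, ERR=79231015697/1073741824
(3,3): OLD=820054373895/4294967296 → NEW=255, ERR=-275162286585/4294967296
(3,4): OLD=64534749145303/549755813888 → NEW=0, ERR=64534749145303/549755813888
(3,5): OLD=854716516198389/4398046511104 → NEW=255, ERR=-266785344133131/4398046511104
(3,6): OLD=11610730149141291/70368744177664 → NEW=255, ERR=-6333299616163029/70368744177664
(4,0): OLD=157132399929/2147483648 → NEW=0, ERR=157132399929/2147483648
(4,1): OLD=3532725329381/34359738368 → NEW=0, ERR=3532725329381/34359738368
(4,2): OLD=95690086602635/549755813888 → NEW=255, ERR=-44497645938805/549755813888
(4,3): OLD=453833710709097/4398046511104 → NEW=0, ERR=453833710709097/4398046511104
(4,4): OLD=8319395118558123/35184372088832 → NEW=255, ERR=-652619764094037/35184372088832
(4,5): OLD=168198427486870763/1125899906842624 → NEW=255, ERR=-118906048757998357/1125899906842624
(4,6): OLD=2465792320841514205/18014398509481984 → NEW=255, ERR=-2127879299076391715/18014398509481984
Output grid:
  Row 0: ..#.###  (3 black, running=3)
  Row 1: .#.#.##  (3 black, running=6)
  Row 2: ..#.###  (3 black, running=9)
  Row 3: .#.#.##  (3 black, running=12)
  Row 4: ..#.###  (3 black, running=15)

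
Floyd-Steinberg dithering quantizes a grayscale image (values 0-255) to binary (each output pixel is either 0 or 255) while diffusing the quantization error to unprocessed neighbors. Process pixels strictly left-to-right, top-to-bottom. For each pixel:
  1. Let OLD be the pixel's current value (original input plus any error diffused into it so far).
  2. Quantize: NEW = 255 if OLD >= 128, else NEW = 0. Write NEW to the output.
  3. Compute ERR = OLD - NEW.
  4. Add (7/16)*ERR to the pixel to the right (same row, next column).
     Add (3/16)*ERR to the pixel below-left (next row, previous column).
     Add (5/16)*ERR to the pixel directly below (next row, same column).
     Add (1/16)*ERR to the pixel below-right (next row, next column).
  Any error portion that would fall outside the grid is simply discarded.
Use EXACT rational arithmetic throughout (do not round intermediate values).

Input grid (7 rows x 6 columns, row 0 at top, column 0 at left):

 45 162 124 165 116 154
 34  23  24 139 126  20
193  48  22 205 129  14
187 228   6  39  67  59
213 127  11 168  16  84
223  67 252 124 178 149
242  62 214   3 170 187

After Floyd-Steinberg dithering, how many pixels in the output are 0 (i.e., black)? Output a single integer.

Answer: 23

Derivation:
(0,0): OLD=45 → NEW=0, ERR=45
(0,1): OLD=2907/16 → NEW=255, ERR=-1173/16
(0,2): OLD=23533/256 → NEW=0, ERR=23533/256
(0,3): OLD=840571/4096 → NEW=255, ERR=-203909/4096
(0,4): OLD=6174813/65536 → NEW=0, ERR=6174813/65536
(0,5): OLD=204704395/1048576 → NEW=255, ERR=-62682485/1048576
(1,0): OLD=8785/256 → NEW=0, ERR=8785/256
(1,1): OLD=71991/2048 → NEW=0, ERR=71991/2048
(1,2): OLD=3551363/65536 → NEW=0, ERR=3551363/65536
(1,3): OLD=44711943/262144 → NEW=255, ERR=-22134777/262144
(1,4): OLD=1747892341/16777216 → NEW=0, ERR=1747892341/16777216
(1,5): OLD=14170108835/268435456 → NEW=0, ERR=14170108835/268435456
(2,0): OLD=6891597/32768 → NEW=255, ERR=-1464243/32768
(2,1): OLD=54253855/1048576 → NEW=0, ERR=54253855/1048576
(2,2): OLD=804226845/16777216 → NEW=0, ERR=804226845/16777216
(2,3): OLD=29864276853/134217728 → NEW=255, ERR=-4361243787/134217728
(2,4): OLD=652669070303/4294967296 → NEW=255, ERR=-442547590177/4294967296
(2,5): OLD=-554691310839/68719476736 → NEW=0, ERR=-554691310839/68719476736
(3,0): OLD=3065822077/16777216 → NEW=255, ERR=-1212368003/16777216
(3,1): OLD=29360002233/134217728 → NEW=255, ERR=-4865518407/134217728
(3,2): OLD=2428054459/1073741824 → NEW=0, ERR=2428054459/1073741824
(3,3): OLD=928485413425/68719476736 → NEW=0, ERR=928485413425/68719476736
(3,4): OLD=20432919494673/549755813888 → NEW=0, ERR=20432919494673/549755813888
(3,5): OLD=583166180796767/8796093022208 → NEW=0, ERR=583166180796767/8796093022208
(4,0): OLD=394322741683/2147483648 → NEW=255, ERR=-153285588557/2147483648
(4,1): OLD=2760831402647/34359738368 → NEW=0, ERR=2760831402647/34359738368
(4,2): OLD=51817555785365/1099511627776 → NEW=0, ERR=51817555785365/1099511627776
(4,3): OLD=3517572823767497/17592186044416 → NEW=255, ERR=-968434617558583/17592186044416
(4,4): OLD=4730513774225497/281474976710656 → NEW=0, ERR=4730513774225497/281474976710656
(4,5): OLD=515184208827455439/4503599627370496 → NEW=0, ERR=515184208827455439/4503599627370496
(5,0): OLD=118615193620405/549755813888 → NEW=255, ERR=-21572538921035/549755813888
(5,1): OLD=1395364390519813/17592186044416 → NEW=0, ERR=1395364390519813/17592186044416
(5,2): OLD=41676445576516359/140737488355328 → NEW=255, ERR=5788386045907719/140737488355328
(5,3): OLD=589465824635692861/4503599627370496 → NEW=255, ERR=-558952080343783619/4503599627370496
(5,4): OLD=1323707705333762013/9007199254740992 → NEW=255, ERR=-973128104625190947/9007199254740992
(5,5): OLD=19964484819975958593/144115188075855872 → NEW=255, ERR=-16784888139367288767/144115188075855872
(6,0): OLD=68851431308172591/281474976710656 → NEW=255, ERR=-2924687753044689/281474976710656
(6,1): OLD=394064690215119363/4503599627370496 → NEW=0, ERR=394064690215119363/4503599627370496
(6,2): OLD=4446319191477342539/18014398509481984 → NEW=255, ERR=-147352428440563381/18014398509481984
(6,3): OLD=-16443672691379438465/288230376151711744 → NEW=0, ERR=-16443672691379438465/288230376151711744
(6,4): OLD=376698155574763438687/4611686018427387904 → NEW=0, ERR=376698155574763438687/4611686018427387904
(6,5): OLD=13251227964291224711993/73786976294838206464 → NEW=255, ERR=-5564450990892517936327/73786976294838206464
Output grid:
  Row 0: .#.#.#  (3 black, running=3)
  Row 1: ...#..  (5 black, running=8)
  Row 2: #..##.  (3 black, running=11)
  Row 3: ##....  (4 black, running=15)
  Row 4: #..#..  (4 black, running=19)
  Row 5: #.####  (1 black, running=20)
  Row 6: #.#..#  (3 black, running=23)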